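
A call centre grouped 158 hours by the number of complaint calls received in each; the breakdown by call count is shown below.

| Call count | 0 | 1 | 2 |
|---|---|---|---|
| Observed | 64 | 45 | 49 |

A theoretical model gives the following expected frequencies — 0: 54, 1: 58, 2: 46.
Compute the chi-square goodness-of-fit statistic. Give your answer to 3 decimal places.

4.961

χ² = (64−54)²/54 + (45−58)²/58 + (49−46)²/46
   = 1.8519 + 2.9138 + 0.1957
Sum = 4.961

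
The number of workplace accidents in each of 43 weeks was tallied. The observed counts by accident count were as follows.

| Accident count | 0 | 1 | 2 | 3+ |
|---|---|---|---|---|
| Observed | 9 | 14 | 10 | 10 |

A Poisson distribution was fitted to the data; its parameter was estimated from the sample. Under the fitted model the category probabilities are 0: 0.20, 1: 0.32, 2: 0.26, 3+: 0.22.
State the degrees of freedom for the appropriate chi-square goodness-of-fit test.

There are k = 4 categories and 1 parameter estimated from the data, so df = 4 − 1 − 1 = 2.

2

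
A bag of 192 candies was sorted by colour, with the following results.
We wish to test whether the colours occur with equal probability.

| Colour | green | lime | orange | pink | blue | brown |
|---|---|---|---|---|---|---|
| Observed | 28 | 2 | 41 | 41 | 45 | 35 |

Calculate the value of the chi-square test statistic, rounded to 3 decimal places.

39.250

Under H₀ each category has probability 1/6, so each expected count is 192/6 = 32.
χ² = (28−32)²/32 + (2−32)²/32 + (41−32)²/32 + (41−32)²/32 + (45−32)²/32 + (35−32)²/32
   = 0.5000 + 28.1250 + 2.5313 + 2.5313 + 5.2813 + 0.2813
Sum = 39.250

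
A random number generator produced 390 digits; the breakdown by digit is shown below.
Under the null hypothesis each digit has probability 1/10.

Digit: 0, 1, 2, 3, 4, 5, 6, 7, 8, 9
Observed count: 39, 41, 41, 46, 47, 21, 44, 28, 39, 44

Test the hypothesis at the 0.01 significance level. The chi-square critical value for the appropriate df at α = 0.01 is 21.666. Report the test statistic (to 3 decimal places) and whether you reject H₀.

Expected count for each of the 10 categories: 390/10 = 39.
cat         O        E   (O−E)²/E
0          39       39     0.0000
1          41       39     0.1026
2          41       39     0.1026
3          46       39     1.2564
4          47       39     1.6410
5          21       39     8.3077
6          44       39     0.6410
7          28       39     3.1026
8          39       39     0.0000
9          44       39     0.6410
Sum = 15.795
df = 9. Since 15.795 < 21.666, we do not reject H₀.

15.795; do not reject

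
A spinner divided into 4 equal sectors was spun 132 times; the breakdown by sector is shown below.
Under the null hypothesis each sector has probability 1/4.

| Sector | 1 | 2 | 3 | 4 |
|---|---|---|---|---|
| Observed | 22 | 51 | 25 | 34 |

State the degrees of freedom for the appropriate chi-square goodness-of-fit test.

There are k = 4 categories and no parameters were estimated from the data, so df = 4 − 1 = 3.

3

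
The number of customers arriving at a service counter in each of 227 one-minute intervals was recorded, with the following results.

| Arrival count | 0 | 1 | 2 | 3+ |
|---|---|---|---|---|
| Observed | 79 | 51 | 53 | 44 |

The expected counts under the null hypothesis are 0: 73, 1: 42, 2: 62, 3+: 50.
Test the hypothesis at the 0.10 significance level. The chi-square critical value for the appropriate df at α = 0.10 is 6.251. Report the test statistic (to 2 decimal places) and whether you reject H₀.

4.45; do not reject

0: (79 − 73)²/73 = 36/73 = 0.493
1: (51 − 42)²/42 = 81/42 = 1.929
2: (53 − 62)²/62 = 81/62 = 1.306
3+: (44 − 50)²/50 = 36/50 = 0.720
Sum = 4.45
df = 3. Since 4.45 < 6.251, we do not reject H₀.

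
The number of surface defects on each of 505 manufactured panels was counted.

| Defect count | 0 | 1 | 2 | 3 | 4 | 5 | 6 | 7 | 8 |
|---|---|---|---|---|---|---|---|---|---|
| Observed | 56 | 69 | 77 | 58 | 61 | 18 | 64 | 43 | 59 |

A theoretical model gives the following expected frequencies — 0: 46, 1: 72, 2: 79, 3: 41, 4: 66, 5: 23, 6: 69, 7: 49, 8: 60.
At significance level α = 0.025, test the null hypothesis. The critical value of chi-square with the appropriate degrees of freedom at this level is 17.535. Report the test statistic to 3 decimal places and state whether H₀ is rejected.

11.978; do not reject

cat         O        E   (O−E)²/E
0          56       46     2.1739
1          69       72     0.1250
2          77       79     0.0506
3          58       41     7.0488
4          61       66     0.3788
5          18       23     1.0870
6          64       69     0.3623
7          43       49     0.7347
8          59       60     0.0167
Sum = 11.978
df = 8. Since 11.978 < 17.535, we do not reject H₀.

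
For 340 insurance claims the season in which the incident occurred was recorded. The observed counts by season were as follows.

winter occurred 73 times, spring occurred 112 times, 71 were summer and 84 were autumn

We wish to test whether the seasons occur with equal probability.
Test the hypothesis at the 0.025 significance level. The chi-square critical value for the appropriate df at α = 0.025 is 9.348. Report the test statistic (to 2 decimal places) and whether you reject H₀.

12.59; reject

Under H₀ each category has probability 1/4, so each expected count is 340/4 = 85.
χ² = (73−85)²/85 + (112−85)²/85 + (71−85)²/85 + (84−85)²/85
   = 1.694 + 8.576 + 2.306 + 0.012
Sum = 12.59
df = 3. Since 12.59 > 9.348, we reject H₀.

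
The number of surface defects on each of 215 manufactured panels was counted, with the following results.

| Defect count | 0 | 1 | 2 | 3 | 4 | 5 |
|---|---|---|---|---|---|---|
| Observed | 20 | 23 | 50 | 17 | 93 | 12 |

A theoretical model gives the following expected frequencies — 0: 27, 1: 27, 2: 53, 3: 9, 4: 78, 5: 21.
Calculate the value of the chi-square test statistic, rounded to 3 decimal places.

χ² = (20−27)²/27 + (23−27)²/27 + (50−53)²/53 + (17−9)²/9 + (93−78)²/78 + (12−21)²/21
   = 1.8148 + 0.5926 + 0.1698 + 7.1111 + 2.8846 + 3.8571
Sum = 16.430

16.430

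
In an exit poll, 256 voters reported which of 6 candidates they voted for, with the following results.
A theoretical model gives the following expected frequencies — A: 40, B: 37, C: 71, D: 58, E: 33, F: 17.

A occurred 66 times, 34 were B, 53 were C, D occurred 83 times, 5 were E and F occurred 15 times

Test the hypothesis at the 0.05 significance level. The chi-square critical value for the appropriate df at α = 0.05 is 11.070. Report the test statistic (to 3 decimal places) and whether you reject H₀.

56.475; reject

χ² = (66−40)²/40 + (34−37)²/37 + (53−71)²/71 + (83−58)²/58 + (5−33)²/33 + (15−17)²/17
   = 16.9000 + 0.2432 + 4.5634 + 10.7759 + 23.7576 + 0.2353
Sum = 56.475
df = 5. Since 56.475 > 11.070, we reject H₀.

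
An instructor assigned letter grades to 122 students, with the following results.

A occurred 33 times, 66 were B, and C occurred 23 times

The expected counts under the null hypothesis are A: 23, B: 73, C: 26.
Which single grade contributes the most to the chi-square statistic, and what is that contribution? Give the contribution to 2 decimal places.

cat         O        E   (O−E)²/E
A          33       23      4.348
B          66       73      0.671
C          23       26      0.346
The largest term is for A: 4.35.

A, 4.35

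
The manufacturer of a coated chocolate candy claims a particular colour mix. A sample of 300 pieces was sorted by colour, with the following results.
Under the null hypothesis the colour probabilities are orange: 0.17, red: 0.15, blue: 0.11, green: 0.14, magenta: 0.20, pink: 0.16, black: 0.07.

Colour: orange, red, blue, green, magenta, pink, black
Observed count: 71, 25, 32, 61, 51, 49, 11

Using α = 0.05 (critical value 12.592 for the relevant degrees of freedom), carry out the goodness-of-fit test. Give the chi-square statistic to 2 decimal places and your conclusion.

31.49; reject

Expected counts E_i = n·p_i: 300×0.17 = 51, 300×0.15 = 45, 300×0.11 = 33, 300×0.14 = 42, 300×0.20 = 60, 300×0.16 = 48, 300×0.07 = 21.
cat          O        E   (O−E)²/E
orange      71       51      7.843
red         25       45      8.889
blue        32       33      0.030
green       61       42      8.595
magenta     51       60      1.350
pink        49       48      0.021
black       11       21      4.762
Sum = 31.49
df = 6. Since 31.49 > 12.592, we reject H₀.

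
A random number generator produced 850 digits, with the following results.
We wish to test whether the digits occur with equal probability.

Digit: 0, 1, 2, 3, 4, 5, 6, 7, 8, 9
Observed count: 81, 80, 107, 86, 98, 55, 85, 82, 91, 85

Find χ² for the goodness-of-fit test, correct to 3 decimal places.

19.294

Expected count for each of the 10 categories: 850/10 = 85.
χ² = (81−85)²/85 + (80−85)²/85 + (107−85)²/85 + (86−85)²/85 + (98−85)²/85 + (55−85)²/85 + (85−85)²/85 + (82−85)²/85 + (91−85)²/85 + (85−85)²/85
   = 0.1882 + 0.2941 + 5.6941 + 0.0118 + 1.9882 + 10.5882 + 0.0000 + 0.1059 + 0.4235 + 0.0000
Sum = 19.294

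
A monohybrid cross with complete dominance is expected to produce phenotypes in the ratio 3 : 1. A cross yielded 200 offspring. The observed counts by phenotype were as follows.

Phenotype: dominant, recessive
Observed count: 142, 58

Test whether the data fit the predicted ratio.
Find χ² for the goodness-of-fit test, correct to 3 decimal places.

Ratio total = 4. Expected counts: 200×3/4 = 150, 200×1/4 = 50.
χ² = (142−150)²/150 + (58−50)²/50
   = 0.4267 + 1.2800
Sum = 1.707

1.707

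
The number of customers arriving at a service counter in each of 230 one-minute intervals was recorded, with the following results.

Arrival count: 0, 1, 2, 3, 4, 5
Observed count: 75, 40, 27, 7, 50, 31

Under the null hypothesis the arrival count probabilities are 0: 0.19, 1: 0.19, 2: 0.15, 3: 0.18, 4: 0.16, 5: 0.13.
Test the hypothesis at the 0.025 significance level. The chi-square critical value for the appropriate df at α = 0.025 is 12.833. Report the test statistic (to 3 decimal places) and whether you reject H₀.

57.721; reject

Expected counts E_i = n·p_i: 230×0.19 = 43.7, 230×0.19 = 43.7, 230×0.15 = 34.5, 230×0.18 = 41.4, 230×0.16 = 36.8, 230×0.13 = 29.9.
0: (75 − 43.7)²/43.7 = 979.69/43.7 = 22.4185
1: (40 − 43.7)²/43.7 = 13.69/43.7 = 0.3133
2: (27 − 34.5)²/34.5 = 56.25/34.5 = 1.6304
3: (7 − 41.4)²/41.4 = 1183.36/41.4 = 28.5836
4: (50 − 36.8)²/36.8 = 174.24/36.8 = 4.7348
5: (31 − 29.9)²/29.9 = 1.21/29.9 = 0.0405
Sum = 57.721
df = 5. Since 57.721 > 12.833, we reject H₀.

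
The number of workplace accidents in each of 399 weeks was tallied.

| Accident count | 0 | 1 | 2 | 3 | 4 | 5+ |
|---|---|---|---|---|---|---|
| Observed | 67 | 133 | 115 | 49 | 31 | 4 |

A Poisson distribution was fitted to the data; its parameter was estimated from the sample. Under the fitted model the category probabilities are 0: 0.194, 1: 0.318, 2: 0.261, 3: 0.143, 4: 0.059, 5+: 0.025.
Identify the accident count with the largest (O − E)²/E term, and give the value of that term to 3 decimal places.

5+, 3.579

Expected counts E_i = n·p_i: 399×0.194 = 77.406, 399×0.318 = 126.882, 399×0.261 = 104.139, 399×0.143 = 57.057, 399×0.059 = 23.541, 399×0.025 = 9.975.
cat         O        E   (O−E)²/E
0          67   77.406     1.3989
1         133  126.882     0.2950
2         115  104.139     1.1327
3          49   57.057     1.1377
4          31   23.541     2.3634
5+          4    9.975     3.5790
The largest term is for 5+: 3.579.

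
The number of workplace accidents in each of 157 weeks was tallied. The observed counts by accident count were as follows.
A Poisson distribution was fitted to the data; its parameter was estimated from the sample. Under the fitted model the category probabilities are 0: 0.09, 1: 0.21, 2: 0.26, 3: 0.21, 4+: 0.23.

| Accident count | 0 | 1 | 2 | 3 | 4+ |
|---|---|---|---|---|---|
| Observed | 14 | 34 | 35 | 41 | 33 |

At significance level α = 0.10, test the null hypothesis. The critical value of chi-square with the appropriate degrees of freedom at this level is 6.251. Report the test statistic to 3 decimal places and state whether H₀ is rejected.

3.087; do not reject

Expected counts E_i = n·p_i: 157×0.09 = 14.13, 157×0.21 = 32.97, 157×0.26 = 40.82, 157×0.21 = 32.97, 157×0.23 = 36.11.
χ² = (14−14.13)²/14.13 + (34−32.97)²/32.97 + (35−40.82)²/40.82 + (41−32.97)²/32.97 + (33−36.11)²/36.11
   = 0.0012 + 0.0322 + 0.8298 + 1.9557 + 0.2679
Sum = 3.087
df = 3. Since 3.087 < 6.251, we do not reject H₀.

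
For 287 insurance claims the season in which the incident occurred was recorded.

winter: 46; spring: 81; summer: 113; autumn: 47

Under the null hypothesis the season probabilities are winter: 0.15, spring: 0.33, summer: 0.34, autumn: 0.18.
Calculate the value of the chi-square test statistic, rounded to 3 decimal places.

Expected counts E_i = n·p_i: 287×0.15 = 43.05, 287×0.33 = 94.71, 287×0.34 = 97.58, 287×0.18 = 51.66.
cat         O        E   (O−E)²/E
winter     46    43.05     0.2021
spring     81    94.71     1.9846
summer    113    97.58     2.4367
autumn     47    51.66     0.4204
Sum = 5.044

5.044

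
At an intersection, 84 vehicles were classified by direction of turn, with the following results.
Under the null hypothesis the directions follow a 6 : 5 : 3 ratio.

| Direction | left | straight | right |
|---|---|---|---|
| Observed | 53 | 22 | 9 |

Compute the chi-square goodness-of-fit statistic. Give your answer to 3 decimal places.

Ratio total = 14. Expected counts: 84×6/14 = 36, 84×5/14 = 30, 84×3/14 = 18.
left: (53 − 36)²/36 = 289/36 = 8.0278
straight: (22 − 30)²/30 = 64/30 = 2.1333
right: (9 − 18)²/18 = 81/18 = 4.5000
Sum = 14.661

14.661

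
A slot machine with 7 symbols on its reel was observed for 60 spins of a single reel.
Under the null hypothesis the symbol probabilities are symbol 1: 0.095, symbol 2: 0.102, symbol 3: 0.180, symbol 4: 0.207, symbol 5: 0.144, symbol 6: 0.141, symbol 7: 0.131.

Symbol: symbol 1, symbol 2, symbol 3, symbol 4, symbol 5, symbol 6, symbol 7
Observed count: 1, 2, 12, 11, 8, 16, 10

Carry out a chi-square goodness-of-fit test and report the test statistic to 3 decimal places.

Expected counts E_i = n·p_i: 60×0.095 = 5.7, 60×0.102 = 6.12, 60×0.180 = 10.8, 60×0.207 = 12.42, 60×0.144 = 8.64, 60×0.141 = 8.46, 60×0.131 = 7.86.
χ² = (1−5.7)²/5.7 + (2−6.12)²/6.12 + (12−10.8)²/10.8 + (11−12.42)²/12.42 + (8−8.64)²/8.64 + (16−8.46)²/8.46 + (10−7.86)²/7.86
   = 3.8754 + 2.7736 + 0.1333 + 0.1624 + 0.0474 + 6.7200 + 0.5826
Sum = 14.295

14.295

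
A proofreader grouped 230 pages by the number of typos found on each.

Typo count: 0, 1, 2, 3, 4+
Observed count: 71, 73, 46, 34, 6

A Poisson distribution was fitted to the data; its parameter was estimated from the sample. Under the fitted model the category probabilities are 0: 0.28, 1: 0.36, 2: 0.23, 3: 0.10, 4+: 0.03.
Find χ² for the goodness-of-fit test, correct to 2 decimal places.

Expected counts E_i = n·p_i: 230×0.28 = 64.4, 230×0.36 = 82.8, 230×0.23 = 52.9, 230×0.10 = 23, 230×0.03 = 6.9.
0: (71 − 64.4)²/64.4 = 43.56/64.4 = 0.676
1: (73 − 82.8)²/82.8 = 96.04/82.8 = 1.160
2: (46 − 52.9)²/52.9 = 47.61/52.9 = 0.900
3: (34 − 23)²/23 = 121/23 = 5.261
4+: (6 − 6.9)²/6.9 = 0.81/6.9 = 0.117
Sum = 8.11

8.11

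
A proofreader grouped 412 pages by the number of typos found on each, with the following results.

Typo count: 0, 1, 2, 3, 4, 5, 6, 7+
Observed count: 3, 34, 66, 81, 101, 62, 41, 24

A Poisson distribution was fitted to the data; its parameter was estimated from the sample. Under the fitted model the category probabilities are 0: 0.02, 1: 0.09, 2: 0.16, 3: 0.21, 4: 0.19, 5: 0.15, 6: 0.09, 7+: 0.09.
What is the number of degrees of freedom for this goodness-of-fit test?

6

There are k = 8 categories and 1 parameter estimated from the data, so df = 8 − 1 − 1 = 6.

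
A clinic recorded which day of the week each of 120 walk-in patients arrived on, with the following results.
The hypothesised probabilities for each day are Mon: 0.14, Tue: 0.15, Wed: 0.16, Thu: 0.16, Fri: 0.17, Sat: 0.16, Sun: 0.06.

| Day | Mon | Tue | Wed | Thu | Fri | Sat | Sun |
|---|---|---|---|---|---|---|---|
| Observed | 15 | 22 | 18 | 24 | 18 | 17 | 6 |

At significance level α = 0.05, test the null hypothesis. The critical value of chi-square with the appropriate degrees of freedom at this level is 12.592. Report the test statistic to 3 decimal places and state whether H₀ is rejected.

3.091; do not reject

Expected counts E_i = n·p_i: 120×0.14 = 16.8, 120×0.15 = 18, 120×0.16 = 19.2, 120×0.16 = 19.2, 120×0.17 = 20.4, 120×0.16 = 19.2, 120×0.06 = 7.2.
χ² = (15−16.8)²/16.8 + (22−18)²/18 + (18−19.2)²/19.2 + (24−19.2)²/19.2 + (18−20.4)²/20.4 + (17−19.2)²/19.2 + (6−7.2)²/7.2
   = 0.1929 + 0.8889 + 0.0750 + 1.2000 + 0.2824 + 0.2521 + 0.2000
Sum = 3.091
df = 6. Since 3.091 < 12.592, we do not reject H₀.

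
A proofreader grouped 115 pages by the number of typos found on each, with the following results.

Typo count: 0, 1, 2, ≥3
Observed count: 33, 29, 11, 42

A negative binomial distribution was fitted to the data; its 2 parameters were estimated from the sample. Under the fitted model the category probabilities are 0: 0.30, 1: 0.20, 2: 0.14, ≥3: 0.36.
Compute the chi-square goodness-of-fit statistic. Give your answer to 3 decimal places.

Expected counts E_i = n·p_i: 115×0.30 = 34.5, 115×0.20 = 23, 115×0.14 = 16.1, 115×0.36 = 41.4.
0: (33 − 34.5)²/34.5 = 2.25/34.5 = 0.0652
1: (29 − 23)²/23 = 36/23 = 1.5652
2: (11 − 16.1)²/16.1 = 26.01/16.1 = 1.6155
≥3: (42 − 41.4)²/41.4 = 0.36/41.4 = 0.0087
Sum = 3.255

3.255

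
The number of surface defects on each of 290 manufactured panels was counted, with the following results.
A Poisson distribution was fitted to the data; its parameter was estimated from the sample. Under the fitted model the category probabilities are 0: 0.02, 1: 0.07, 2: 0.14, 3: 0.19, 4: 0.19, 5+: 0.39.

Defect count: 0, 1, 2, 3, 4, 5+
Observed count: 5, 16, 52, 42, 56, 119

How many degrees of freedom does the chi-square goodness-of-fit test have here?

4

There are k = 6 categories and 1 parameter estimated from the data, so df = 6 − 1 − 1 = 4.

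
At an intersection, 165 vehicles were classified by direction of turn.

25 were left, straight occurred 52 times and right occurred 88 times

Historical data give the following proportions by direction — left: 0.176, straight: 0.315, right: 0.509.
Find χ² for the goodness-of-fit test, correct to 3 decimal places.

Expected counts E_i = n·p_i: 165×0.176 = 29.04, 165×0.315 = 51.975, 165×0.509 = 83.985.
χ² = (25−29.04)²/29.04 + (52−51.975)²/51.975 + (88−83.985)²/83.985
   = 0.5620 + 0.0000 + 0.1919
Sum = 0.754

0.754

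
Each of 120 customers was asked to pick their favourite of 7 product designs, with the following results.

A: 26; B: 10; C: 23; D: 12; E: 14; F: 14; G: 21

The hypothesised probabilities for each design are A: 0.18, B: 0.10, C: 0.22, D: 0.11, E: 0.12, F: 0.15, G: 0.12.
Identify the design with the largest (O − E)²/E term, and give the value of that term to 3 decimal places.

Expected counts E_i = n·p_i: 120×0.18 = 21.6, 120×0.10 = 12, 120×0.22 = 26.4, 120×0.11 = 13.2, 120×0.12 = 14.4, 120×0.15 = 18, 120×0.12 = 14.4.
χ² = (26−21.6)²/21.6 + (10−12)²/12 + (23−26.4)²/26.4 + (12−13.2)²/13.2 + (14−14.4)²/14.4 + (14−18)²/18 + (21−14.4)²/14.4
   = 0.8963 + 0.3333 + 0.4379 + 0.1091 + 0.0111 + 0.8889 + 3.0250
The largest term is for G: 3.025.

G, 3.025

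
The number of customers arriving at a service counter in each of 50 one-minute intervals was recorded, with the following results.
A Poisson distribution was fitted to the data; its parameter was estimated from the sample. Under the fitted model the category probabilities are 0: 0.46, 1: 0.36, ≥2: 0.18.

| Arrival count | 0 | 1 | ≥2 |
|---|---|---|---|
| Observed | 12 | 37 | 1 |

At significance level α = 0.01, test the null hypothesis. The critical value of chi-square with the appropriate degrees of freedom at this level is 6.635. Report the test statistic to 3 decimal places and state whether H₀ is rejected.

Expected counts E_i = n·p_i: 50×0.46 = 23, 50×0.36 = 18, 50×0.18 = 9.
cat         O        E   (O−E)²/E
0          12       23     5.2609
1          37       18    20.0556
≥2          1        9     7.1111
Sum = 32.428
df = 1. Since 32.428 > 6.635, we reject H₀.

32.428; reject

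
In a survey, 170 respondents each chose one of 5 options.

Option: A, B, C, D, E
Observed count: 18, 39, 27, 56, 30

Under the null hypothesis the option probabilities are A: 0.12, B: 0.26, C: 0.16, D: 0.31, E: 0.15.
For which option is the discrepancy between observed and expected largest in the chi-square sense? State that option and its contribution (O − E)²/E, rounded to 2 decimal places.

E, 0.79

Expected counts E_i = n·p_i: 170×0.12 = 20.4, 170×0.26 = 44.2, 170×0.16 = 27.2, 170×0.31 = 52.7, 170×0.15 = 25.5.
A: (18 − 20.4)²/20.4 = 5.76/20.4 = 0.282
B: (39 − 44.2)²/44.2 = 27.04/44.2 = 0.612
C: (27 − 27.2)²/27.2 = 0.04/27.2 = 0.001
D: (56 − 52.7)²/52.7 = 10.89/52.7 = 0.207
E: (30 − 25.5)²/25.5 = 20.25/25.5 = 0.794
The largest term is for E: 0.79.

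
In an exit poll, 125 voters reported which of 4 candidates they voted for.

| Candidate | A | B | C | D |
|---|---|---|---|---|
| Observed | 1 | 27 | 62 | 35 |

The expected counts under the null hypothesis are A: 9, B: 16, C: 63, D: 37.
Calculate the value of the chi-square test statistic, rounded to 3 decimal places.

14.798

χ² = (1−9)²/9 + (27−16)²/16 + (62−63)²/63 + (35−37)²/37
   = 7.1111 + 7.5625 + 0.0159 + 0.1081
Sum = 14.798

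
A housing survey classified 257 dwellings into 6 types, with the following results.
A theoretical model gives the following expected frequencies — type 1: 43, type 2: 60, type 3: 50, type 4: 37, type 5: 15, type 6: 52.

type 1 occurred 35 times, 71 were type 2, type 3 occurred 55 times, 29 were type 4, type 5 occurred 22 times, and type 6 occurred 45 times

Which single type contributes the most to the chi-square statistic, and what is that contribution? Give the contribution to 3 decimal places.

type 5, 3.267

type 1: (35 − 43)²/43 = 64/43 = 1.4884
type 2: (71 − 60)²/60 = 121/60 = 2.0167
type 3: (55 − 50)²/50 = 25/50 = 0.5000
type 4: (29 − 37)²/37 = 64/37 = 1.7297
type 5: (22 − 15)²/15 = 49/15 = 3.2667
type 6: (45 − 52)²/52 = 49/52 = 0.9423
The largest term is for type 5: 3.267.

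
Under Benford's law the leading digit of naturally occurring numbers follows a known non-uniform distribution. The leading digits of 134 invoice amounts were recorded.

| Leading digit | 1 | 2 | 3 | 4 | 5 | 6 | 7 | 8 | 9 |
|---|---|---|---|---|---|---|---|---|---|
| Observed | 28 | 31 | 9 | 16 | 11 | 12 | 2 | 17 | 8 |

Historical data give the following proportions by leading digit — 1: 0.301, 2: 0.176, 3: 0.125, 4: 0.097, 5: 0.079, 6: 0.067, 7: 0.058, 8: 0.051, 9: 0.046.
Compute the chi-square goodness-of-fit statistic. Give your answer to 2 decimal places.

31.37

Expected counts E_i = n·p_i: 134×0.301 = 40.334, 134×0.176 = 23.584, 134×0.125 = 16.75, 134×0.097 = 12.998, 134×0.079 = 10.586, 134×0.067 = 8.978, 134×0.058 = 7.772, 134×0.051 = 6.834, 134×0.046 = 6.164.
1: (28 − 40.334)²/40.334 = 152.127556/40.334 = 3.772
2: (31 − 23.584)²/23.584 = 54.997056/23.584 = 2.332
3: (9 − 16.75)²/16.75 = 60.0625/16.75 = 3.586
4: (16 − 12.998)²/12.998 = 9.012004/12.998 = 0.693
5: (11 − 10.586)²/10.586 = 0.171396/10.586 = 0.016
6: (12 − 8.978)²/8.978 = 9.132484/8.978 = 1.017
7: (2 − 7.772)²/7.772 = 33.315984/7.772 = 4.287
8: (17 − 6.834)²/6.834 = 103.347556/6.834 = 15.123
9: (8 − 6.164)²/6.164 = 3.370896/6.164 = 0.547
Sum = 31.37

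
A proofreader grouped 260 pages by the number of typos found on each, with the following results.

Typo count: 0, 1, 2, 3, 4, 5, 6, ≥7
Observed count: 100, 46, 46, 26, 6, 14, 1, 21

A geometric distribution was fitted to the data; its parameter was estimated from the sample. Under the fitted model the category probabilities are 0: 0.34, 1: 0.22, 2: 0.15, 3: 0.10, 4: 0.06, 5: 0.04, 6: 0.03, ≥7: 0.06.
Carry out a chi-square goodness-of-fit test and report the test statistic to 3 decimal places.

19.923

Expected counts E_i = n·p_i: 260×0.34 = 88.4, 260×0.22 = 57.2, 260×0.15 = 39, 260×0.10 = 26, 260×0.06 = 15.6, 260×0.04 = 10.4, 260×0.03 = 7.8, 260×0.06 = 15.6.
χ² = (100−88.4)²/88.4 + (46−57.2)²/57.2 + (46−39)²/39 + (26−26)²/26 + (6−15.6)²/15.6 + (14−10.4)²/10.4 + (1−7.8)²/7.8 + (21−15.6)²/15.6
   = 1.5222 + 2.1930 + 1.2564 + 0.0000 + 5.9077 + 1.2462 + 5.9282 + 1.8692
Sum = 19.923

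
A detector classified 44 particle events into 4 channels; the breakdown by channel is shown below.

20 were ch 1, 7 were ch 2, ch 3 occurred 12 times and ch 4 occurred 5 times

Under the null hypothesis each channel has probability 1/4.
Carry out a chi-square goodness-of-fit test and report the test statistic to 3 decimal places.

Expected count for each of the 4 categories: 44/4 = 11.
χ² = (20−11)²/11 + (7−11)²/11 + (12−11)²/11 + (5−11)²/11
   = 7.3636 + 1.4545 + 0.0909 + 3.2727
Sum = 12.182

12.182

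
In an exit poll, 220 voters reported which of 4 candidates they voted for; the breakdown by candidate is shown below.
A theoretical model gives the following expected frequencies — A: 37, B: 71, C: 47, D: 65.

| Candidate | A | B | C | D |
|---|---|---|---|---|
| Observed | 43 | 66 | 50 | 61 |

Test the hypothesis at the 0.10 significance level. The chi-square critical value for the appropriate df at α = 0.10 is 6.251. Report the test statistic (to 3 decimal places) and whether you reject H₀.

1.763; do not reject

cat         O        E   (O−E)²/E
A          43       37     0.9730
B          66       71     0.3521
C          50       47     0.1915
D          61       65     0.2462
Sum = 1.763
df = 3. Since 1.763 < 6.251, we do not reject H₀.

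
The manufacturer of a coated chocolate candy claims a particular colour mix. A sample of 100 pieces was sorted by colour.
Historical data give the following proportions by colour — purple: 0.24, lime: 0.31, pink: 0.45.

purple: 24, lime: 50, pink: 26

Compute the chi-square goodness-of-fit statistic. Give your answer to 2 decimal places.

Expected counts E_i = n·p_i: 100×0.24 = 24, 100×0.31 = 31, 100×0.45 = 45.
cat         O        E   (O−E)²/E
purple     24       24      0.000
lime       50       31     11.645
pink       26       45      8.022
Sum = 19.67

19.67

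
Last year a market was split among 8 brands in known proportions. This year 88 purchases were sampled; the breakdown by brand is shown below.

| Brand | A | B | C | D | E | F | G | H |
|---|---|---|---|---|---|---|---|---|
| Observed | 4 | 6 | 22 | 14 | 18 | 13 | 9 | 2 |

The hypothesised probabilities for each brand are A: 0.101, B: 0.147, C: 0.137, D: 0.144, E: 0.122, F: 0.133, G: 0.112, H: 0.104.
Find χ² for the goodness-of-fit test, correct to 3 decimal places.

Expected counts E_i = n·p_i: 88×0.101 = 8.888, 88×0.147 = 12.936, 88×0.137 = 12.056, 88×0.144 = 12.672, 88×0.122 = 10.736, 88×0.133 = 11.704, 88×0.112 = 9.856, 88×0.104 = 9.152.
cat         O        E   (O−E)²/E
A           4    8.888     2.6882
B           6   12.936     3.7189
C          22   12.056     8.2020
D          14   12.672     0.1392
E          18   10.736     4.9148
F          13   11.704     0.1435
G           9    9.856     0.0743
H           2    9.152     5.5891
Sum = 25.470

25.470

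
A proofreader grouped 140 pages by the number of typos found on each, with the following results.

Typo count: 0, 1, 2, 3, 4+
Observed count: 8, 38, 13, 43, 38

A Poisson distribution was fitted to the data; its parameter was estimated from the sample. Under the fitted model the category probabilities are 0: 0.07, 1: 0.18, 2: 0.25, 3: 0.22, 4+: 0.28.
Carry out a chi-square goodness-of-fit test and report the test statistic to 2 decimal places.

Expected counts E_i = n·p_i: 140×0.07 = 9.8, 140×0.18 = 25.2, 140×0.25 = 35, 140×0.22 = 30.8, 140×0.28 = 39.2.
cat         O        E   (O−E)²/E
0           8      9.8      0.331
1          38     25.2      6.502
2          13       35     13.829
3          43     30.8      4.832
4+         38     39.2      0.037
Sum = 25.53

25.53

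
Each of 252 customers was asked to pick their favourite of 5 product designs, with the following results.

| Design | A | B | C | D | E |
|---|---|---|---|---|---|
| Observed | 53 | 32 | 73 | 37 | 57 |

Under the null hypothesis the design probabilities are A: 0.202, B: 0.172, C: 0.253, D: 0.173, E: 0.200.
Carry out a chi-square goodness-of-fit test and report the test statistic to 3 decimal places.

Expected counts E_i = n·p_i: 252×0.202 = 50.904, 252×0.172 = 43.344, 252×0.253 = 63.756, 252×0.173 = 43.596, 252×0.200 = 50.4.
A: (53 − 50.904)²/50.904 = 4.393216/50.904 = 0.0863
B: (32 − 43.344)²/43.344 = 128.686336/43.344 = 2.9690
C: (73 − 63.756)²/63.756 = 85.451536/63.756 = 1.3403
D: (37 − 43.596)²/43.596 = 43.507216/43.596 = 0.9980
E: (57 − 50.4)²/50.4 = 43.56/50.4 = 0.8643
Sum = 6.258

6.258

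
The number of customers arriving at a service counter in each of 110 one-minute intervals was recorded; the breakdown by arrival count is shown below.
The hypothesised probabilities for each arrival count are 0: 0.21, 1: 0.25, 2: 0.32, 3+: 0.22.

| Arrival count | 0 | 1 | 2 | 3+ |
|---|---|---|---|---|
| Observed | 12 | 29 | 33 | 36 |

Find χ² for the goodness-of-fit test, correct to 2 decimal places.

11.31

Expected counts E_i = n·p_i: 110×0.21 = 23.1, 110×0.25 = 27.5, 110×0.32 = 35.2, 110×0.22 = 24.2.
χ² = (12−23.1)²/23.1 + (29−27.5)²/27.5 + (33−35.2)²/35.2 + (36−24.2)²/24.2
   = 5.334 + 0.082 + 0.138 + 5.754
Sum = 11.31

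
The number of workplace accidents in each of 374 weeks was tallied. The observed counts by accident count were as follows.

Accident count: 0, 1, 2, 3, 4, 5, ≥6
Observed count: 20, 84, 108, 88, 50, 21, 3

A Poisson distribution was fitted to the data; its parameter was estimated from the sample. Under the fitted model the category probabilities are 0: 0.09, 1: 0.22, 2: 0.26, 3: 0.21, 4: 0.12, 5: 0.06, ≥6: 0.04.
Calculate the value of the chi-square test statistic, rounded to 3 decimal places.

18.148

Expected counts E_i = n·p_i: 374×0.09 = 33.66, 374×0.22 = 82.28, 374×0.26 = 97.24, 374×0.21 = 78.54, 374×0.12 = 44.88, 374×0.06 = 22.44, 374×0.04 = 14.96.
cat         O        E   (O−E)²/E
0          20    33.66     5.5435
1          84    82.28     0.0360
2         108    97.24     1.1906
3          88    78.54     1.1394
4          50    44.88     0.5841
5          21    22.44     0.0924
≥6          3    14.96     9.5616
Sum = 18.148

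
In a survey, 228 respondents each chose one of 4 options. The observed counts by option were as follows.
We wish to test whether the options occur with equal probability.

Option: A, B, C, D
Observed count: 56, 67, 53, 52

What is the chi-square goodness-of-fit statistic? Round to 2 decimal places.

2.49

Under H₀ each category has probability 1/4, so each expected count is 228/4 = 57.
cat         O        E   (O−E)²/E
A          56       57      0.018
B          67       57      1.754
C          53       57      0.281
D          52       57      0.439
Sum = 2.49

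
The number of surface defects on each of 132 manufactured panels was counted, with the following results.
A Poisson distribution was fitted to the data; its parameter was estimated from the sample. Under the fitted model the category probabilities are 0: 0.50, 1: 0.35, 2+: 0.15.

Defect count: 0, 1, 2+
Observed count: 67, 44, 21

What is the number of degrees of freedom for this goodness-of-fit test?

1

There are k = 3 categories and 1 parameter estimated from the data, so df = 3 − 1 − 1 = 1.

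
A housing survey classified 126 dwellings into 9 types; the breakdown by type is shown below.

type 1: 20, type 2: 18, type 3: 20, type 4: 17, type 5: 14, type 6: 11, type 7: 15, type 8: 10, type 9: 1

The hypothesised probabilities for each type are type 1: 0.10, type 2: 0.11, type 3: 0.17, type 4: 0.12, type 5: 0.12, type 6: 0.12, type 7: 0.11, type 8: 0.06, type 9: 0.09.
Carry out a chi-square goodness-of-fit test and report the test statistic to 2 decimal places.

Expected counts E_i = n·p_i: 126×0.10 = 12.6, 126×0.11 = 13.86, 126×0.17 = 21.42, 126×0.12 = 15.12, 126×0.12 = 15.12, 126×0.12 = 15.12, 126×0.11 = 13.86, 126×0.06 = 7.56, 126×0.09 = 11.34.
cat         O        E   (O−E)²/E
type 1     20     12.6      4.346
type 2     18    13.86      1.237
type 3     20    21.42      0.094
type 4     17    15.12      0.234
type 5     14    15.12      0.083
type 6     11    15.12      1.123
type 7     15    13.86      0.094
type 8     10     7.56      0.788
type 9      1    11.34      9.428
Sum = 17.43

17.43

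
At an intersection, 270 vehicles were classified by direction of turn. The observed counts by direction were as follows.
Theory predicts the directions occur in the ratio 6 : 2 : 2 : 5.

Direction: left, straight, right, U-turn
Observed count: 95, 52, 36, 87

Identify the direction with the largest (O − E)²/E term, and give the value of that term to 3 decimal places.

Ratio total = 15. Expected counts: 270×6/15 = 108, 270×2/15 = 36, 270×2/15 = 36, 270×5/15 = 90.
cat           O        E   (O−E)²/E
left         95      108     1.5648
straight     52       36     7.1111
right        36       36     0.0000
U-turn       87       90     0.1000
The largest term is for straight: 7.111.

straight, 7.111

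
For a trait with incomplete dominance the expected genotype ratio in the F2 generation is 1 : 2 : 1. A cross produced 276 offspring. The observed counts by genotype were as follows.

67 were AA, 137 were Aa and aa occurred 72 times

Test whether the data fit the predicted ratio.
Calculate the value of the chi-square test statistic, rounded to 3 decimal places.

0.196

Ratio total = 4. Expected counts: 276×1/4 = 69, 276×2/4 = 138, 276×1/4 = 69.
AA: (67 − 69)²/69 = 4/69 = 0.0580
Aa: (137 − 138)²/138 = 1/138 = 0.0072
aa: (72 − 69)²/69 = 9/69 = 0.1304
Sum = 0.196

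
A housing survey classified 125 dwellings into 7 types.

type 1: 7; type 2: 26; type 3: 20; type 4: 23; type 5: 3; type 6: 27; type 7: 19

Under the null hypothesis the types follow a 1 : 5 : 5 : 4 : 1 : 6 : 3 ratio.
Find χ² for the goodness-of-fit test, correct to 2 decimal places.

Ratio total = 25. Expected counts: 125×1/25 = 5, 125×5/25 = 25, 125×5/25 = 25, 125×4/25 = 20, 125×1/25 = 5, 125×6/25 = 30, 125×3/25 = 15.
type 1: (7 − 5)²/5 = 4/5 = 0.800
type 2: (26 − 25)²/25 = 1/25 = 0.040
type 3: (20 − 25)²/25 = 25/25 = 1.000
type 4: (23 − 20)²/20 = 9/20 = 0.450
type 5: (3 − 5)²/5 = 4/5 = 0.800
type 6: (27 − 30)²/30 = 9/30 = 0.300
type 7: (19 − 15)²/15 = 16/15 = 1.067
Sum = 4.46

4.46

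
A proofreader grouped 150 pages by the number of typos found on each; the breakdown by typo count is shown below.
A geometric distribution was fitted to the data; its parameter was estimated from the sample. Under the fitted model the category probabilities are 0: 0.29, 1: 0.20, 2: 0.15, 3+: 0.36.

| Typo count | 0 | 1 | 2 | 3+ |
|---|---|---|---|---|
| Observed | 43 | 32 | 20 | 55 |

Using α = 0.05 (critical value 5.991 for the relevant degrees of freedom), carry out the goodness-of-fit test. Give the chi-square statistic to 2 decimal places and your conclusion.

Expected counts E_i = n·p_i: 150×0.29 = 43.5, 150×0.20 = 30, 150×0.15 = 22.5, 150×0.36 = 54.
χ² = (43−43.5)²/43.5 + (32−30)²/30 + (20−22.5)²/22.5 + (55−54)²/54
   = 0.006 + 0.133 + 0.278 + 0.019
Sum = 0.44
df = 2. Since 0.44 < 5.991, we do not reject H₀.

0.44; do not reject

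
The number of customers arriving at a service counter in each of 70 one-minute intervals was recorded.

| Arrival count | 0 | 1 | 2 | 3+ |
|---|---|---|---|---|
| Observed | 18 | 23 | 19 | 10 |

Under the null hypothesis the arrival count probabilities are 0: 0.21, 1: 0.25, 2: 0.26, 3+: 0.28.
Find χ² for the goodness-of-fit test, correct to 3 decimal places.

7.207

Expected counts E_i = n·p_i: 70×0.21 = 14.7, 70×0.25 = 17.5, 70×0.26 = 18.2, 70×0.28 = 19.6.
χ² = (18−14.7)²/14.7 + (23−17.5)²/17.5 + (19−18.2)²/18.2 + (10−19.6)²/19.6
   = 0.7408 + 1.7286 + 0.0352 + 4.7020
Sum = 7.207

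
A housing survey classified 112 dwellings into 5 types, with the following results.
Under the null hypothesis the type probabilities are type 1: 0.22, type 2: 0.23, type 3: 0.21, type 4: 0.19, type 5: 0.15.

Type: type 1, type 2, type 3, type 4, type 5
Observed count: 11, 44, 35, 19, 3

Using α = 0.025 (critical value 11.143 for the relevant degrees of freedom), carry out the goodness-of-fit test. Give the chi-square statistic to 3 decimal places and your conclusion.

Expected counts E_i = n·p_i: 112×0.22 = 24.64, 112×0.23 = 25.76, 112×0.21 = 23.52, 112×0.19 = 21.28, 112×0.15 = 16.8.
cat         O        E   (O−E)²/E
type 1     11    24.64     7.5507
type 2     44    25.76    12.9153
type 3     35    23.52     5.6033
type 4     19    21.28     0.2443
type 5      3     16.8    11.3357
Sum = 37.649
df = 4. Since 37.649 > 11.143, we reject H₀.

37.649; reject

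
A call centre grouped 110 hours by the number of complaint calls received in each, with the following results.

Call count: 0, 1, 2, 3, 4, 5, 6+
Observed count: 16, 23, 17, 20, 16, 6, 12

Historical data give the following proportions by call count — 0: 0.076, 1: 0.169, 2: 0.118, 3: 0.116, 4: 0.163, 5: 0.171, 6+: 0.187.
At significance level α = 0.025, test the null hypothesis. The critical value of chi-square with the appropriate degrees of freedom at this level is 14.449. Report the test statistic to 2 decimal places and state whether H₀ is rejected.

25.88; reject

Expected counts E_i = n·p_i: 110×0.076 = 8.36, 110×0.169 = 18.59, 110×0.118 = 12.98, 110×0.116 = 12.76, 110×0.163 = 17.93, 110×0.171 = 18.81, 110×0.187 = 20.57.
χ² = (16−8.36)²/8.36 + (23−18.59)²/18.59 + (17−12.98)²/12.98 + (20−12.76)²/12.76 + (16−17.93)²/17.93 + (6−18.81)²/18.81 + (12−20.57)²/20.57
   = 6.982 + 1.046 + 1.245 + 4.108 + 0.208 + 8.724 + 3.570
Sum = 25.88
df = 6. Since 25.88 > 14.449, we reject H₀.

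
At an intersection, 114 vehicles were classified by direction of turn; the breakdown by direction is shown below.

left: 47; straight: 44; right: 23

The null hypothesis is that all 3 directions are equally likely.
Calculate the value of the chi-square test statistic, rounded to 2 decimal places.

Expected count for each of the 3 categories: 114/3 = 38.
cat           O        E   (O−E)²/E
left         47       38      2.132
straight     44       38      0.947
right        23       38      5.921
Sum = 9.00

9.00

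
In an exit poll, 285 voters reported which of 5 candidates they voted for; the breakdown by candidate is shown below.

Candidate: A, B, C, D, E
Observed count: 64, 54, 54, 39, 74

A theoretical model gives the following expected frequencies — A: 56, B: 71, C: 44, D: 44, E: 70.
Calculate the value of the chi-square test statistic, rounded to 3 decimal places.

8.283

χ² = (64−56)²/56 + (54−71)²/71 + (54−44)²/44 + (39−44)²/44 + (74−70)²/70
   = 1.1429 + 4.0704 + 2.2727 + 0.5682 + 0.2286
Sum = 8.283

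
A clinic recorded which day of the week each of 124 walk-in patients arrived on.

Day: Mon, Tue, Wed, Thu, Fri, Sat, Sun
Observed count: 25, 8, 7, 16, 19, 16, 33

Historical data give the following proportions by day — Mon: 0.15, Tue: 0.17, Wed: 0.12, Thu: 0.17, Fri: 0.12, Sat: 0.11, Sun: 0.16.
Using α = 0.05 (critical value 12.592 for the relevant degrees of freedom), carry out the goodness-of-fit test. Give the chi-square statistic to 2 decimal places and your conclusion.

Expected counts E_i = n·p_i: 124×0.15 = 18.6, 124×0.17 = 21.08, 124×0.12 = 14.88, 124×0.17 = 21.08, 124×0.12 = 14.88, 124×0.11 = 13.64, 124×0.16 = 19.84.
cat         O        E   (O−E)²/E
Mon        25     18.6      2.202
Tue         8    21.08      8.116
Wed         7    14.88      4.173
Thu        16    21.08      1.224
Fri        19    14.88      1.141
Sat        16    13.64      0.408
Sun        33    19.84      8.729
Sum = 25.99
df = 6. Since 25.99 > 12.592, we reject H₀.

25.99; reject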